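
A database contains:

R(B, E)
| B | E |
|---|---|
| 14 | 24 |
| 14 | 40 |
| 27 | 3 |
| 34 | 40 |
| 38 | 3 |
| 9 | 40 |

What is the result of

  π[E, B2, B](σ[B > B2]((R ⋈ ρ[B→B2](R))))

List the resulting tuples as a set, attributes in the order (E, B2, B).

{(3, 27, 38), (40, 14, 34), (40, 9, 14), (40, 9, 34)}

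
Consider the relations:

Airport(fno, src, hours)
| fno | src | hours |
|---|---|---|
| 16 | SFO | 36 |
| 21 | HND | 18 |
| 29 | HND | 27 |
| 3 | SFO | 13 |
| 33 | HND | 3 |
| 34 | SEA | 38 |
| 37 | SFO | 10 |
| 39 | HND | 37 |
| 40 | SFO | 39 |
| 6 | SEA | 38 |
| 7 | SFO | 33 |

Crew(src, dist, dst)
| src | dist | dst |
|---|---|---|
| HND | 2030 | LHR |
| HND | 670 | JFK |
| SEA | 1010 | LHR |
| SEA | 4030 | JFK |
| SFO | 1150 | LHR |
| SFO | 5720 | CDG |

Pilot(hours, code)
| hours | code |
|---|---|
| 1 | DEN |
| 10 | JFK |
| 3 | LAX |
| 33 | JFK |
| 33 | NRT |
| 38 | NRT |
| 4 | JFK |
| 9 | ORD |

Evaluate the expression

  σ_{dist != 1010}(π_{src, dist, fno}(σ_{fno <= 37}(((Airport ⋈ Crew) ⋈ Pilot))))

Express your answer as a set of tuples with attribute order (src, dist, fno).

{(HND, 2030, 33), (HND, 670, 33), (SEA, 4030, 34), (SEA, 4030, 6), (SFO, 1150, 37), (SFO, 1150, 7), (SFO, 5720, 37), (SFO, 5720, 7)}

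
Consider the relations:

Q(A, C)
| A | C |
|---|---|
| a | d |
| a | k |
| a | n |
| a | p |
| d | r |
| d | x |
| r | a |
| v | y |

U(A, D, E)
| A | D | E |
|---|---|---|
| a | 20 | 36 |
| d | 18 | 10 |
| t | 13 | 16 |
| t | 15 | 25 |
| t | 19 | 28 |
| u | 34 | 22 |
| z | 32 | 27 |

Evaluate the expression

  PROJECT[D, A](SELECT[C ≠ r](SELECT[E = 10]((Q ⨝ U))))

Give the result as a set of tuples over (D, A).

{(18, d)}

Natural join on A: {(a, d, 20, 36), (a, k, 20, 36), (a, n, 20, 36), (a, p, 20, 36), (d, r, 18, 10), (d, x, 18, 10)}
Apply σ_{E = 10}; surviving tuples: {(d, r, 18, 10), (d, x, 18, 10)}
Apply σ_{C ≠ r}; surviving tuples: {(d, x, 18, 10)}
Keep only column(s) D, A: {(18, d)}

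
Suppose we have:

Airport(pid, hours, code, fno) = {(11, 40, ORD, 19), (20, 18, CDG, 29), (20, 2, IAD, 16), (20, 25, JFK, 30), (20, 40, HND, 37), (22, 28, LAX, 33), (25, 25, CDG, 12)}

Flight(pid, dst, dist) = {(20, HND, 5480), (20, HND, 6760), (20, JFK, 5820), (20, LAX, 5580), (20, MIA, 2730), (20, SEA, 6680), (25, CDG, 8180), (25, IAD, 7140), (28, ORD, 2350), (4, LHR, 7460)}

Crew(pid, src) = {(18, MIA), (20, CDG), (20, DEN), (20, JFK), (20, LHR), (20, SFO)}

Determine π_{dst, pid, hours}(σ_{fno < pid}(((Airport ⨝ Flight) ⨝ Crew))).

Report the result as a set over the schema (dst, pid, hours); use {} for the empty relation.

{(HND, 20, 2), (JFK, 20, 2), (LAX, 20, 2), (MIA, 20, 2), (SEA, 20, 2)}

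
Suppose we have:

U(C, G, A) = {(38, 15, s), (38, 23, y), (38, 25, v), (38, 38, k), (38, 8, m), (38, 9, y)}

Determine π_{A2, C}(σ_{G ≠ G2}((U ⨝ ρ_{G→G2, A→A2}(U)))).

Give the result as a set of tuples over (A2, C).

{(k, 38), (m, 38), (s, 38), (v, 38), (y, 38)}

ρ[G→G2, A→A2]: schema becomes (C, G2, A2); tuples unchanged.
U ⋈ ρ_{G→G2, A→A2}(U) (natural join on C): {(38, 15, s, 15, s), (38, 15, s, 23, y), (38, 15, s, 25, v), (38, 15, s, 38, k), (38, 15, s, 8, m), (38, 15, s, 9, y), (38, 23, y, 15, s), (38, 23, y, 23, y), (38, 23, y, 25, v), (38, 23, y, 38, k), (38, 23, y, 8, m), (38, 23, y, 9, y), (38, 25, v, 15, s), (38, 25, v, 23, y), (38, 25, v, 25, v), (38, 25, v, 38, k), (38, 25, v, 8, m), (38, 25, v, 9, y), (38, 38, k, 15, s), (38, 38, k, 23, y), (38, 38, k, 25, v), (38, 38, k, 38, k), (38, 38, k, 8, m), (38, 38, k, 9, y), (38, 8, m, 15, s), (38, 8, m, 23, y), (38, 8, m, 25, v), (38, 8, m, 38, k), (38, 8, m, 8, m), (38, 8, m, 9, y), (38, 9, y, 15, s), (38, 9, y, 23, y), (38, 9, y, 25, v), (38, 9, y, 38, k), (38, 9, y, 8, m), (38, 9, y, 9, y)}
Selection G ≠ G2: {(38, 15, s, 23, y), (38, 15, s, 25, v), (38, 15, s, 38, k), (38, 15, s, 8, m), (38, 15, s, 9, y), (38, 23, y, 15, s), (38, 23, y, 25, v), (38, 23, y, 38, k), (38, 23, y, 8, m), (38, 23, y, 9, y), (38, 25, v, 15, s), (38, 25, v, 23, y), (38, 25, v, 38, k), (38, 25, v, 8, m), (38, 25, v, 9, y), (38, 38, k, 15, s), (38, 38, k, 23, y), (38, 38, k, 25, v), (38, 38, k, 8, m), (38, 38, k, 9, y), (38, 8, m, 15, s), (38, 8, m, 23, y), (38, 8, m, 25, v), (38, 8, m, 38, k), (38, 8, m, 9, y), (38, 9, y, 15, s), (38, 9, y, 23, y), (38, 9, y, 25, v), (38, 9, y, 38, k), (38, 9, y, 8, m)}
Keep only column(s) A2, C (25 duplicate(s) eliminated): {(k, 38), (m, 38), (s, 38), (v, 38), (y, 38)}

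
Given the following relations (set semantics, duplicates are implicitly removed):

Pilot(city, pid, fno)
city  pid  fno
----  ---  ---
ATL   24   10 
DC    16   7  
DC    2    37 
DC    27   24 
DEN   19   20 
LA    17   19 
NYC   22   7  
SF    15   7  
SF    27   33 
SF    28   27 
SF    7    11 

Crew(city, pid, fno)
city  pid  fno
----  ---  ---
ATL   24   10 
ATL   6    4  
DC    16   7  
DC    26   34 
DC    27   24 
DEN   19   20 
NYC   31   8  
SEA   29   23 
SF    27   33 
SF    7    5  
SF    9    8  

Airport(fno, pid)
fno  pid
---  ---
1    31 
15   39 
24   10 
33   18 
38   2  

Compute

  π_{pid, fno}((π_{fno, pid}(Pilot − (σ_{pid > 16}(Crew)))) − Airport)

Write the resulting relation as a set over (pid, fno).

{(15, 7), (16, 7), (17, 19), (2, 37), (22, 7), (28, 27), (7, 11)}

σ[pid > 16]: keep tuples satisfying pid > 16 → {(ATL, 24, 10), (DC, 26, 34), (DC, 27, 24), (DEN, 19, 20), (NYC, 31, 8), (SEA, 29, 23), (SF, 27, 33)}
Taking the difference: {(DC, 16, 7), (DC, 2, 37), (LA, 17, 19), (NYC, 22, 7), (SF, 15, 7), (SF, 28, 27), (SF, 7, 11)}
π[fno, pid]: project onto (fno, pid) → {(11, 7), (19, 17), (27, 28), (37, 2), (7, 15), (7, 16), (7, 22)}
Taking the difference: {(11, 7), (19, 17), (27, 28), (37, 2), (7, 15), (7, 16), (7, 22)}
π[pid, fno]: project onto (pid, fno) → {(15, 7), (16, 7), (17, 19), (2, 37), (22, 7), (28, 27), (7, 11)}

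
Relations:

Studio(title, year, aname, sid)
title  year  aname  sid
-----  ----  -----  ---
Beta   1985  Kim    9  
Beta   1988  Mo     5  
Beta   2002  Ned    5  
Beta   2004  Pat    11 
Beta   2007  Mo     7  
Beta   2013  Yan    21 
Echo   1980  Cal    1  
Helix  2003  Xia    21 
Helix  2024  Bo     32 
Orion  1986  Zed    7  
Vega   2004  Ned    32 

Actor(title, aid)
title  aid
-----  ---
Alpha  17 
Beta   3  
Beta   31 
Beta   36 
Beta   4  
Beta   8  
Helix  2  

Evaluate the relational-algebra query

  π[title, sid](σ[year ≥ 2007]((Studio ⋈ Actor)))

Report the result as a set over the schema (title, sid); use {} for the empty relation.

Joining Studio and Actor on title yields {(Beta, 1985, Kim, 9, 3), (Beta, 1985, Kim, 9, 31), (Beta, 1985, Kim, 9, 36), (Beta, 1985, Kim, 9, 4), (Beta, 1985, Kim, 9, 8), (Beta, 1988, Mo, 5, 3), (Beta, 1988, Mo, 5, 31), (Beta, 1988, Mo, 5, 36), (Beta, 1988, Mo, 5, 4), (Beta, 1988, Mo, 5, 8), (Beta, 2002, Ned, 5, 3), (Beta, 2002, Ned, 5, 31), (Beta, 2002, Ned, 5, 36), (Beta, 2002, Ned, 5, 4), (Beta, 2002, Ned, 5, 8), (Beta, 2004, Pat, 11, 3), (Beta, 2004, Pat, 11, 31), (Beta, 2004, Pat, 11, 36), (Beta, 2004, Pat, 11, 4), (Beta, 2004, Pat, 11, 8), (Beta, 2007, Mo, 7, 3), (Beta, 2007, Mo, 7, 31), (Beta, 2007, Mo, 7, 36), (Beta, 2007, Mo, 7, 4), (Beta, 2007, Mo, 7, 8), (Beta, 2013, Yan, 21, 3), (Beta, 2013, Yan, 21, 31), (Beta, 2013, Yan, 21, 36), (Beta, 2013, Yan, 21, 4), (Beta, 2013, Yan, 21, 8), (Helix, 2003, Xia, 21, 2), (Helix, 2024, Bo, 32, 2)}.
Filtering on year ≥ 2007 leaves {(Beta, 2007, Mo, 7, 3), (Beta, 2007, Mo, 7, 31), (Beta, 2007, Mo, 7, 36), (Beta, 2007, Mo, 7, 4), (Beta, 2007, Mo, 7, 8), (Beta, 2013, Yan, 21, 3), (Beta, 2013, Yan, 21, 31), (Beta, 2013, Yan, 21, 36), (Beta, 2013, Yan, 21, 4), (Beta, 2013, Yan, 21, 8), (Helix, 2024, Bo, 32, 2)}.
Keep only column(s) title, sid (8 duplicate(s) eliminated): {(Beta, 21), (Beta, 7), (Helix, 32)}

{(Beta, 21), (Beta, 7), (Helix, 32)}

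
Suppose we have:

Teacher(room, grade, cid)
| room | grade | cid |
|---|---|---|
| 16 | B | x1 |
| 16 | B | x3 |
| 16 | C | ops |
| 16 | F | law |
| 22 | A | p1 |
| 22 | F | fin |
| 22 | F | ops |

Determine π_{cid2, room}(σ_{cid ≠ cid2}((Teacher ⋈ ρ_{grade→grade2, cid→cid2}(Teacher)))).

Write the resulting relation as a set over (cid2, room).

{(fin, 22), (law, 16), (ops, 16), (ops, 22), (p1, 22), (x1, 16), (x3, 16)}

ρ[grade→grade2, cid→cid2]: schema becomes (room, grade2, cid2); tuples unchanged.
Teacher ⋈ ρ_{grade→grade2, cid→cid2}(Teacher) (natural join on room): {(16, B, x1, B, x1), (16, B, x1, B, x3), (16, B, x1, C, ops), (16, B, x1, F, law), (16, B, x3, B, x1), (16, B, x3, B, x3), (16, B, x3, C, ops), (16, B, x3, F, law), (16, C, ops, B, x1), (16, C, ops, B, x3), (16, C, ops, C, ops), (16, C, ops, F, law), (16, F, law, B, x1), (16, F, law, B, x3), (16, F, law, C, ops), (16, F, law, F, law), (22, A, p1, A, p1), (22, A, p1, F, fin), (22, A, p1, F, ops), (22, F, fin, A, p1), (22, F, fin, F, fin), (22, F, fin, F, ops), (22, F, ops, A, p1), (22, F, ops, F, fin), (22, F, ops, F, ops)}
σ[cid ≠ cid2]: keep tuples satisfying cid ≠ cid2 → {(16, B, x1, B, x3), (16, B, x1, C, ops), (16, B, x1, F, law), (16, B, x3, B, x1), (16, B, x3, C, ops), (16, B, x3, F, law), (16, C, ops, B, x1), (16, C, ops, B, x3), (16, C, ops, F, law), (16, F, law, B, x1), (16, F, law, B, x3), (16, F, law, C, ops), (22, A, p1, F, fin), (22, A, p1, F, ops), (22, F, fin, A, p1), (22, F, fin, F, ops), (22, F, ops, A, p1), (22, F, ops, F, fin)}
Keep only column(s) cid2, room (11 duplicate(s) eliminated): {(fin, 22), (law, 16), (ops, 16), (ops, 22), (p1, 22), (x1, 16), (x3, 16)}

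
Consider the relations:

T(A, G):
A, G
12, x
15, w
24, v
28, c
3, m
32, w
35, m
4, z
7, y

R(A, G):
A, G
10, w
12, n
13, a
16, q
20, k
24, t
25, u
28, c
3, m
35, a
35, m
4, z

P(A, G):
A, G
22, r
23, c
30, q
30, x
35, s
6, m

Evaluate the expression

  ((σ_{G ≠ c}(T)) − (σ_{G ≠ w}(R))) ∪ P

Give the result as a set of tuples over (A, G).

{(12, x), (15, w), (22, r), (23, c), (24, v), (30, q), (30, x), (32, w), (35, s), (6, m), (7, y)}

Filtering on G ≠ c leaves {(12, x), (15, w), (24, v), (3, m), (32, w), (35, m), (4, z), (7, y)}.
Filtering on G ≠ w leaves {(12, n), (13, a), (16, q), (20, k), (24, t), (25, u), (28, c), (3, m), (35, a), (35, m), (4, z)}.
Taking the difference: {(12, x), (15, w), (24, v), (32, w), (7, y)}
Taking the union: {(12, x), (15, w), (22, r), (23, c), (24, v), (30, q), (30, x), (32, w), (35, s), (6, m), (7, y)}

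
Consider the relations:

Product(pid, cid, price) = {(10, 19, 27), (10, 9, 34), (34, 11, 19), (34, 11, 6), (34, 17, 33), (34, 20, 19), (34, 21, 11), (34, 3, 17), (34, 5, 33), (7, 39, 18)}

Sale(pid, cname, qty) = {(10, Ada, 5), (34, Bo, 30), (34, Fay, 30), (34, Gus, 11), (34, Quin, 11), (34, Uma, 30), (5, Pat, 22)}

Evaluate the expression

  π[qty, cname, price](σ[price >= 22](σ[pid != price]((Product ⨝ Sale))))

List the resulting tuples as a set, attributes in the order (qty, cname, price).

Joining Product and Sale on pid yields {(10, 19, 27, Ada, 5), (10, 9, 34, Ada, 5), (34, 11, 19, Bo, 30), (34, 11, 19, Fay, 30), (34, 11, 19, Gus, 11), (34, 11, 19, Quin, 11), (34, 11, 19, Uma, 30), (34, 11, 6, Bo, 30), (34, 11, 6, Fay, 30), (34, 11, 6, Gus, 11), (34, 11, 6, Quin, 11), (34, 11, 6, Uma, 30), (34, 17, 33, Bo, 30), (34, 17, 33, Fay, 30), (34, 17, 33, Gus, 11), (34, 17, 33, Quin, 11), (34, 17, 33, Uma, 30), (34, 20, 19, Bo, 30), (34, 20, 19, Fay, 30), (34, 20, 19, Gus, 11), (34, 20, 19, Quin, 11), (34, 20, 19, Uma, 30), (34, 21, 11, Bo, 30), (34, 21, 11, Fay, 30), (34, 21, 11, Gus, 11), (34, 21, 11, Quin, 11), (34, 21, 11, Uma, 30), (34, 3, 17, Bo, 30), (34, 3, 17, Fay, 30), (34, 3, 17, Gus, 11), (34, 3, 17, Quin, 11), (34, 3, 17, Uma, 30), (34, 5, 33, Bo, 30), (34, 5, 33, Fay, 30), (34, 5, 33, Gus, 11), (34, 5, 33, Quin, 11), (34, 5, 33, Uma, 30)}.
Filtering on pid != price leaves {(10, 19, 27, Ada, 5), (10, 9, 34, Ada, 5), (34, 11, 19, Bo, 30), (34, 11, 19, Fay, 30), (34, 11, 19, Gus, 11), (34, 11, 19, Quin, 11), (34, 11, 19, Uma, 30), (34, 11, 6, Bo, 30), (34, 11, 6, Fay, 30), (34, 11, 6, Gus, 11), (34, 11, 6, Quin, 11), (34, 11, 6, Uma, 30), (34, 17, 33, Bo, 30), (34, 17, 33, Fay, 30), (34, 17, 33, Gus, 11), (34, 17, 33, Quin, 11), (34, 17, 33, Uma, 30), (34, 20, 19, Bo, 30), (34, 20, 19, Fay, 30), (34, 20, 19, Gus, 11), (34, 20, 19, Quin, 11), (34, 20, 19, Uma, 30), (34, 21, 11, Bo, 30), (34, 21, 11, Fay, 30), (34, 21, 11, Gus, 11), (34, 21, 11, Quin, 11), (34, 21, 11, Uma, 30), (34, 3, 17, Bo, 30), (34, 3, 17, Fay, 30), (34, 3, 17, Gus, 11), (34, 3, 17, Quin, 11), (34, 3, 17, Uma, 30), (34, 5, 33, Bo, 30), (34, 5, 33, Fay, 30), (34, 5, 33, Gus, 11), (34, 5, 33, Quin, 11), (34, 5, 33, Uma, 30)}.
Filtering on price >= 22 leaves {(10, 19, 27, Ada, 5), (10, 9, 34, Ada, 5), (34, 17, 33, Bo, 30), (34, 17, 33, Fay, 30), (34, 17, 33, Gus, 11), (34, 17, 33, Quin, 11), (34, 17, 33, Uma, 30), (34, 5, 33, Bo, 30), (34, 5, 33, Fay, 30), (34, 5, 33, Gus, 11), (34, 5, 33, Quin, 11), (34, 5, 33, Uma, 30)}.
π[qty, cname, price]: project onto (qty, cname, price) (5 duplicate(s) eliminated) → {(11, Gus, 33), (11, Quin, 33), (30, Bo, 33), (30, Fay, 33), (30, Uma, 33), (5, Ada, 27), (5, Ada, 34)}

{(11, Gus, 33), (11, Quin, 33), (30, Bo, 33), (30, Fay, 33), (30, Uma, 33), (5, Ada, 27), (5, Ada, 34)}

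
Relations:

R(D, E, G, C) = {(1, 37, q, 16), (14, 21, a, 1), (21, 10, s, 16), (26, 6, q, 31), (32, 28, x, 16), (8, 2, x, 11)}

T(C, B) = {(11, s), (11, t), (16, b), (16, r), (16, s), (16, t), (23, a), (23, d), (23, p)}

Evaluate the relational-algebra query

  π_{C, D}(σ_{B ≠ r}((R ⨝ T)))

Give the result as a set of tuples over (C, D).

Joining R and T on C yields {(1, 37, q, 16, b), (1, 37, q, 16, r), (1, 37, q, 16, s), (1, 37, q, 16, t), (21, 10, s, 16, b), (21, 10, s, 16, r), (21, 10, s, 16, s), (21, 10, s, 16, t), (32, 28, x, 16, b), (32, 28, x, 16, r), (32, 28, x, 16, s), (32, 28, x, 16, t), (8, 2, x, 11, s), (8, 2, x, 11, t)}.
Selection B ≠ r: {(1, 37, q, 16, b), (1, 37, q, 16, s), (1, 37, q, 16, t), (21, 10, s, 16, b), (21, 10, s, 16, s), (21, 10, s, 16, t), (32, 28, x, 16, b), (32, 28, x, 16, s), (32, 28, x, 16, t), (8, 2, x, 11, s), (8, 2, x, 11, t)}
Projecting to C, D (7 duplicate(s) eliminated): {(11, 8), (16, 1), (16, 21), (16, 32)}

{(11, 8), (16, 1), (16, 21), (16, 32)}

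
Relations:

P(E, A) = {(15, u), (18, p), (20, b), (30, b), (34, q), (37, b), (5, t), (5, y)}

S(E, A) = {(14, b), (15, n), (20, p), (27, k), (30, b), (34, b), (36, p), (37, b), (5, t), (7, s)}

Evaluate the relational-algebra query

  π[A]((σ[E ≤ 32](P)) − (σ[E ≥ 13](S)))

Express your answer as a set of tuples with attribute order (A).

Filtering on E ≤ 32 leaves {(15, u), (18, p), (20, b), (30, b), (5, t), (5, y)}.
Filtering on E ≥ 13 leaves {(14, b), (15, n), (20, p), (27, k), (30, b), (34, b), (36, p), (37, b)}.
Taking the difference: {(15, u), (18, p), (20, b), (5, t), (5, y)}
π_{A} gives {b, p, t, u, y}.

{b, p, t, u, y}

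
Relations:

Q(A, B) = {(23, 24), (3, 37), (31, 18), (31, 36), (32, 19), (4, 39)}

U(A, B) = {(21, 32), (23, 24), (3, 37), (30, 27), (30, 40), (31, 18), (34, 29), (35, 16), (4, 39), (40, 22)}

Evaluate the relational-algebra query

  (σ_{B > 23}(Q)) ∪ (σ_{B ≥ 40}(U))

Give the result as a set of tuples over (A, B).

σ[B > 23]: keep tuples satisfying B > 23 → {(23, 24), (3, 37), (31, 36), (4, 39)}
σ[B ≥ 40]: keep tuples satisfying B ≥ 40 → {(30, 40)}
Taking the union: {(23, 24), (3, 37), (30, 40), (31, 36), (4, 39)}

{(23, 24), (3, 37), (30, 40), (31, 36), (4, 39)}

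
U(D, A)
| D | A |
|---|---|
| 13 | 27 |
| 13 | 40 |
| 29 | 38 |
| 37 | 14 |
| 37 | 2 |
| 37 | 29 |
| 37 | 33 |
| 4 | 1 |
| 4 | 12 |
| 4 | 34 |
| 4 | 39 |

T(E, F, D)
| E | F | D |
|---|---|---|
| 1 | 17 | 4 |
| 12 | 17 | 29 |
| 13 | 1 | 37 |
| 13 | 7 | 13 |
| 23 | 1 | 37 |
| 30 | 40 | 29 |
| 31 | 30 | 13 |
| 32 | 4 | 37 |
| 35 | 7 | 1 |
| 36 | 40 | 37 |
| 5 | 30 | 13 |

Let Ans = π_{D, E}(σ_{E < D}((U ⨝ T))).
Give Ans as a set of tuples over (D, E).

Joining U and T on D yields {(13, 27, 13, 7), (13, 27, 31, 30), (13, 27, 5, 30), (13, 40, 13, 7), (13, 40, 31, 30), (13, 40, 5, 30), (29, 38, 12, 17), (29, 38, 30, 40), (37, 14, 13, 1), (37, 14, 23, 1), (37, 14, 32, 4), (37, 14, 36, 40), (37, 2, 13, 1), (37, 2, 23, 1), (37, 2, 32, 4), (37, 2, 36, 40), (37, 29, 13, 1), (37, 29, 23, 1), (37, 29, 32, 4), (37, 29, 36, 40), (37, 33, 13, 1), (37, 33, 23, 1), (37, 33, 32, 4), (37, 33, 36, 40), (4, 1, 1, 17), (4, 12, 1, 17), (4, 34, 1, 17), (4, 39, 1, 17)}.
Apply σ_{E < D}; surviving tuples: {(13, 27, 5, 30), (13, 40, 5, 30), (29, 38, 12, 17), (37, 14, 13, 1), (37, 14, 23, 1), (37, 14, 32, 4), (37, 14, 36, 40), (37, 2, 13, 1), (37, 2, 23, 1), (37, 2, 32, 4), (37, 2, 36, 40), (37, 29, 13, 1), (37, 29, 23, 1), (37, 29, 32, 4), (37, 29, 36, 40), (37, 33, 13, 1), (37, 33, 23, 1), (37, 33, 32, 4), (37, 33, 36, 40), (4, 1, 1, 17), (4, 12, 1, 17), (4, 34, 1, 17), (4, 39, 1, 17)}
π_{D, E} gives {(13, 5), (29, 12), (37, 13), (37, 23), (37, 32), (37, 36), (4, 1)} (16 duplicate(s) eliminated).

{(13, 5), (29, 12), (37, 13), (37, 23), (37, 32), (37, 36), (4, 1)}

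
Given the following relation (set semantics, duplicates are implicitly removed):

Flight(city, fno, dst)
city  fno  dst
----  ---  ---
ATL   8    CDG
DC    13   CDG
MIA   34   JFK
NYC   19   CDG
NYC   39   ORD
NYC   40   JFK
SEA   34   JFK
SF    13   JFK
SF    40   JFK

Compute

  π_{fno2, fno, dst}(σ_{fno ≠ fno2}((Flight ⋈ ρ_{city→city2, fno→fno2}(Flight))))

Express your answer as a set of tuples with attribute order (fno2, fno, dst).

ρ[city→city2, fno→fno2]: schema becomes (city2, fno2, dst); tuples unchanged.
Natural join on dst: {(ATL, 8, CDG, ATL, 8), (ATL, 8, CDG, DC, 13), (ATL, 8, CDG, NYC, 19), (DC, 13, CDG, ATL, 8), (DC, 13, CDG, DC, 13), (DC, 13, CDG, NYC, 19), (MIA, 34, JFK, MIA, 34), (MIA, 34, JFK, NYC, 40), (MIA, 34, JFK, SEA, 34), (MIA, 34, JFK, SF, 13), (MIA, 34, JFK, SF, 40), (NYC, 19, CDG, ATL, 8), (NYC, 19, CDG, DC, 13), (NYC, 19, CDG, NYC, 19), (NYC, 39, ORD, NYC, 39), (NYC, 40, JFK, MIA, 34), (NYC, 40, JFK, NYC, 40), (NYC, 40, JFK, SEA, 34), (NYC, 40, JFK, SF, 13), (NYC, 40, JFK, SF, 40), (SEA, 34, JFK, MIA, 34), (SEA, 34, JFK, NYC, 40), (SEA, 34, JFK, SEA, 34), (SEA, 34, JFK, SF, 13), (SEA, 34, JFK, SF, 40), (SF, 13, JFK, MIA, 34), (SF, 13, JFK, NYC, 40), (SF, 13, JFK, SEA, 34), (SF, 13, JFK, SF, 13), (SF, 13, JFK, SF, 40), (SF, 40, JFK, MIA, 34), (SF, 40, JFK, NYC, 40), (SF, 40, JFK, SEA, 34), (SF, 40, JFK, SF, 13), (SF, 40, JFK, SF, 40)}
Apply σ_{fno ≠ fno2}; surviving tuples: {(ATL, 8, CDG, DC, 13), (ATL, 8, CDG, NYC, 19), (DC, 13, CDG, ATL, 8), (DC, 13, CDG, NYC, 19), (MIA, 34, JFK, NYC, 40), (MIA, 34, JFK, SF, 13), (MIA, 34, JFK, SF, 40), (NYC, 19, CDG, ATL, 8), (NYC, 19, CDG, DC, 13), (NYC, 40, JFK, MIA, 34), (NYC, 40, JFK, SEA, 34), (NYC, 40, JFK, SF, 13), (SEA, 34, JFK, NYC, 40), (SEA, 34, JFK, SF, 13), (SEA, 34, JFK, SF, 40), (SF, 13, JFK, MIA, 34), (SF, 13, JFK, NYC, 40), (SF, 13, JFK, SEA, 34), (SF, 13, JFK, SF, 40), (SF, 40, JFK, MIA, 34), (SF, 40, JFK, SEA, 34), (SF, 40, JFK, SF, 13)}
π[fno2, fno, dst]: project onto (fno2, fno, dst) (10 duplicate(s) eliminated) → {(13, 19, CDG), (13, 34, JFK), (13, 40, JFK), (13, 8, CDG), (19, 13, CDG), (19, 8, CDG), (34, 13, JFK), (34, 40, JFK), (40, 13, JFK), (40, 34, JFK), (8, 13, CDG), (8, 19, CDG)}

{(13, 19, CDG), (13, 34, JFK), (13, 40, JFK), (13, 8, CDG), (19, 13, CDG), (19, 8, CDG), (34, 13, JFK), (34, 40, JFK), (40, 13, JFK), (40, 34, JFK), (8, 13, CDG), (8, 19, CDG)}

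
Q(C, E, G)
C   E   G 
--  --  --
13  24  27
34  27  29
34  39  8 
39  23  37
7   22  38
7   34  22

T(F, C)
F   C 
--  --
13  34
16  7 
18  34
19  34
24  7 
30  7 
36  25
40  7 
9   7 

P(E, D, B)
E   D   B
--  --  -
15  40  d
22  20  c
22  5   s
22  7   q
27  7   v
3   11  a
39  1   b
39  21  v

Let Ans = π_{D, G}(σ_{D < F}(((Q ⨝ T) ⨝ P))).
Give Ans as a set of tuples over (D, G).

Joining Q and T on C yields {(34, 27, 29, 13), (34, 27, 29, 18), (34, 27, 29, 19), (34, 39, 8, 13), (34, 39, 8, 18), (34, 39, 8, 19), (7, 22, 38, 16), (7, 22, 38, 24), (7, 22, 38, 30), (7, 22, 38, 40), (7, 22, 38, 9), (7, 34, 22, 16), (7, 34, 22, 24), (7, 34, 22, 30), (7, 34, 22, 40), (7, 34, 22, 9)}.
Joining (Q ⨝ T) and P on E yields {(34, 27, 29, 13, 7, v), (34, 27, 29, 18, 7, v), (34, 27, 29, 19, 7, v), (34, 39, 8, 13, 1, b), (34, 39, 8, 13, 21, v), (34, 39, 8, 18, 1, b), (34, 39, 8, 18, 21, v), (34, 39, 8, 19, 1, b), (34, 39, 8, 19, 21, v), (7, 22, 38, 16, 20, c), (7, 22, 38, 16, 5, s), (7, 22, 38, 16, 7, q), (7, 22, 38, 24, 20, c), (7, 22, 38, 24, 5, s), (7, 22, 38, 24, 7, q), (7, 22, 38, 30, 20, c), (7, 22, 38, 30, 5, s), (7, 22, 38, 30, 7, q), (7, 22, 38, 40, 20, c), (7, 22, 38, 40, 5, s), (7, 22, 38, 40, 7, q), (7, 22, 38, 9, 20, c), (7, 22, 38, 9, 5, s), (7, 22, 38, 9, 7, q)}.
Filtering on D < F leaves {(34, 27, 29, 13, 7, v), (34, 27, 29, 18, 7, v), (34, 27, 29, 19, 7, v), (34, 39, 8, 13, 1, b), (34, 39, 8, 18, 1, b), (34, 39, 8, 19, 1, b), (7, 22, 38, 16, 5, s), (7, 22, 38, 16, 7, q), (7, 22, 38, 24, 20, c), (7, 22, 38, 24, 5, s), (7, 22, 38, 24, 7, q), (7, 22, 38, 30, 20, c), (7, 22, 38, 30, 5, s), (7, 22, 38, 30, 7, q), (7, 22, 38, 40, 20, c), (7, 22, 38, 40, 5, s), (7, 22, 38, 40, 7, q), (7, 22, 38, 9, 5, s), (7, 22, 38, 9, 7, q)}.
π[D, G]: project onto (D, G) (14 duplicate(s) eliminated) → {(1, 8), (20, 38), (5, 38), (7, 29), (7, 38)}

{(1, 8), (20, 38), (5, 38), (7, 29), (7, 38)}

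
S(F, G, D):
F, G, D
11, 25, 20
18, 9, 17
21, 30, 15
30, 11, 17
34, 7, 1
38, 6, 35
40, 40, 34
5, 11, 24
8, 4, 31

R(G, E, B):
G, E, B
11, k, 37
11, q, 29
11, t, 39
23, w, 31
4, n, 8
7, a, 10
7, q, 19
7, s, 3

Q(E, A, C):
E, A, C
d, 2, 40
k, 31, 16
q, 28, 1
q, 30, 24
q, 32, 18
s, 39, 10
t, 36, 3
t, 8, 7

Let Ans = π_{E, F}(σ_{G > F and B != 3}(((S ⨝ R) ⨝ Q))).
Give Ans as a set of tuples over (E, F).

Joining S and R on G yields {(30, 11, 17, k, 37), (30, 11, 17, q, 29), (30, 11, 17, t, 39), (34, 7, 1, a, 10), (34, 7, 1, q, 19), (34, 7, 1, s, 3), (5, 11, 24, k, 37), (5, 11, 24, q, 29), (5, 11, 24, t, 39), (8, 4, 31, n, 8)}.
Joining (S ⨝ R) and Q on E yields {(30, 11, 17, k, 37, 31, 16), (30, 11, 17, q, 29, 28, 1), (30, 11, 17, q, 29, 30, 24), (30, 11, 17, q, 29, 32, 18), (30, 11, 17, t, 39, 36, 3), (30, 11, 17, t, 39, 8, 7), (34, 7, 1, q, 19, 28, 1), (34, 7, 1, q, 19, 30, 24), (34, 7, 1, q, 19, 32, 18), (34, 7, 1, s, 3, 39, 10), (5, 11, 24, k, 37, 31, 16), (5, 11, 24, q, 29, 28, 1), (5, 11, 24, q, 29, 30, 24), (5, 11, 24, q, 29, 32, 18), (5, 11, 24, t, 39, 36, 3), (5, 11, 24, t, 39, 8, 7)}.
Filtering on G > F and B != 3 leaves {(5, 11, 24, k, 37, 31, 16), (5, 11, 24, q, 29, 28, 1), (5, 11, 24, q, 29, 30, 24), (5, 11, 24, q, 29, 32, 18), (5, 11, 24, t, 39, 36, 3), (5, 11, 24, t, 39, 8, 7)}.
Keep only column(s) E, F (3 duplicate(s) eliminated): {(k, 5), (q, 5), (t, 5)}

{(k, 5), (q, 5), (t, 5)}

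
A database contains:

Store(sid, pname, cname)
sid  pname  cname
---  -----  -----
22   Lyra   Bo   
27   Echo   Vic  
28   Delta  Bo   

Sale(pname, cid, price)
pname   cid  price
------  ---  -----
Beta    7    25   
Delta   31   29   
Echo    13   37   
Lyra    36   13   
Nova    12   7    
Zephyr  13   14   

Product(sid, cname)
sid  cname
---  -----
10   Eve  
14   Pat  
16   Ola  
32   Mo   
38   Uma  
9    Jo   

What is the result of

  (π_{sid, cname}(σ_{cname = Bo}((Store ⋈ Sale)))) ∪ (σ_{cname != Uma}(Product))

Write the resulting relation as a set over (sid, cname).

{(10, Eve), (14, Pat), (16, Ola), (22, Bo), (28, Bo), (32, Mo), (9, Jo)}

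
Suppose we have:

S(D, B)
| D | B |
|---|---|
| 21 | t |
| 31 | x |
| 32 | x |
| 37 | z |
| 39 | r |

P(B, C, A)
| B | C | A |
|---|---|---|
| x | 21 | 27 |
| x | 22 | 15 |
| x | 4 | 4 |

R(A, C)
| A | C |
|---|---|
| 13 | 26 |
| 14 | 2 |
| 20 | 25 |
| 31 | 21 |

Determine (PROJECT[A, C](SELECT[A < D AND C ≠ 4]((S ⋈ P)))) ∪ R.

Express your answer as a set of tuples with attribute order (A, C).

{(13, 26), (14, 2), (15, 22), (20, 25), (27, 21), (31, 21)}

Natural join on B: {(31, x, 21, 27), (31, x, 22, 15), (31, x, 4, 4), (32, x, 21, 27), (32, x, 22, 15), (32, x, 4, 4)}
Selection A < D AND C ≠ 4: {(31, x, 21, 27), (31, x, 22, 15), (32, x, 21, 27), (32, x, 22, 15)}
Projecting to A, C (2 duplicate(s) eliminated): {(15, 22), (27, 21)}
Set union of the two operands is {(13, 26), (14, 2), (15, 22), (20, 25), (27, 21), (31, 21)}.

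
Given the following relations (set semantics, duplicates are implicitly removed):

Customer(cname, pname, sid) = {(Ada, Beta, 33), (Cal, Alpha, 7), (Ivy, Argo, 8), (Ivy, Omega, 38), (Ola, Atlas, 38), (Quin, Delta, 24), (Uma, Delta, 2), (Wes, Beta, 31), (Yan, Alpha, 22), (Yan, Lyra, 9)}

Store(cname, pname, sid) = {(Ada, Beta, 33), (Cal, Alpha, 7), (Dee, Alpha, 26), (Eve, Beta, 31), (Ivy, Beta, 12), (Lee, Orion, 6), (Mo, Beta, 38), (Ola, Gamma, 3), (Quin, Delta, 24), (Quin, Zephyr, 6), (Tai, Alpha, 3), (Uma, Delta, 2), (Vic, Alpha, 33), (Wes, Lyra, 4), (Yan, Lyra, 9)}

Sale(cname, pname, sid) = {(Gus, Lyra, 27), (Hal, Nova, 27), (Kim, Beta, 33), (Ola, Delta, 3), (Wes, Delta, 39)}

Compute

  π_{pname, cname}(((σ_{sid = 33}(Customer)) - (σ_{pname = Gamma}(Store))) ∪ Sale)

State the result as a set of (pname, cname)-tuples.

Selection sid = 33: {(Ada, Beta, 33)}
Selection pname = Gamma: {(Ola, Gamma, 3)}
Set difference of the two operands is {(Ada, Beta, 33)}.
Set union of the two operands is {(Ada, Beta, 33), (Gus, Lyra, 27), (Hal, Nova, 27), (Kim, Beta, 33), (Ola, Delta, 3), (Wes, Delta, 39)}.
π[pname, cname]: project onto (pname, cname) → {(Beta, Ada), (Beta, Kim), (Delta, Ola), (Delta, Wes), (Lyra, Gus), (Nova, Hal)}

{(Beta, Ada), (Beta, Kim), (Delta, Ola), (Delta, Wes), (Lyra, Gus), (Nova, Hal)}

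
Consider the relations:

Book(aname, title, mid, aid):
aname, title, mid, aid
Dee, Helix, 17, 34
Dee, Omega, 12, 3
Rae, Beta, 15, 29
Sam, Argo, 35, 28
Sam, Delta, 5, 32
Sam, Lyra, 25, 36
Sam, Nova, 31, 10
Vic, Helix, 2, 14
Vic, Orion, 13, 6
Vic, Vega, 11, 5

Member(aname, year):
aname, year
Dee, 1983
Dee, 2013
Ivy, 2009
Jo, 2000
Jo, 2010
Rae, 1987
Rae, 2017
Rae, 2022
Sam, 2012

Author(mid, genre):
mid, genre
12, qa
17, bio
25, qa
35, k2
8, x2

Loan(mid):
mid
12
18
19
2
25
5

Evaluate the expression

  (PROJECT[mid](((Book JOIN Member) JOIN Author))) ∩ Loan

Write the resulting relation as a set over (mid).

{12, 25}

Book ⋈ Member (natural join on aname): {(Dee, Helix, 17, 34, 1983), (Dee, Helix, 17, 34, 2013), (Dee, Omega, 12, 3, 1983), (Dee, Omega, 12, 3, 2013), (Rae, Beta, 15, 29, 1987), (Rae, Beta, 15, 29, 2017), (Rae, Beta, 15, 29, 2022), (Sam, Argo, 35, 28, 2012), (Sam, Delta, 5, 32, 2012), (Sam, Lyra, 25, 36, 2012), (Sam, Nova, 31, 10, 2012)}
(Book JOIN Member) ⋈ Author (natural join on mid): {(Dee, Helix, 17, 34, 1983, bio), (Dee, Helix, 17, 34, 2013, bio), (Dee, Omega, 12, 3, 1983, qa), (Dee, Omega, 12, 3, 2013, qa), (Sam, Argo, 35, 28, 2012, k2), (Sam, Lyra, 25, 36, 2012, qa)}
Keep only column(s) mid (2 duplicate(s) eliminated): {12, 17, 25, 35}
Taking the intersection: {12, 25}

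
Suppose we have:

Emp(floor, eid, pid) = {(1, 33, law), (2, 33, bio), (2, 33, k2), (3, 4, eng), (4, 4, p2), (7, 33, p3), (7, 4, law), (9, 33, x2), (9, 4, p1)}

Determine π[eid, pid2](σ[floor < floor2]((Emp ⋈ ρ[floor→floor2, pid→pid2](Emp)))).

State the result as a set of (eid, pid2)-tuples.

ρ[floor→floor2, pid→pid2]: schema becomes (floor2, eid, pid2); tuples unchanged.
Natural join on eid: {(1, 33, law, 1, law), (1, 33, law, 2, bio), (1, 33, law, 2, k2), (1, 33, law, 7, p3), (1, 33, law, 9, x2), (2, 33, bio, 1, law), (2, 33, bio, 2, bio), (2, 33, bio, 2, k2), (2, 33, bio, 7, p3), (2, 33, bio, 9, x2), (2, 33, k2, 1, law), (2, 33, k2, 2, bio), (2, 33, k2, 2, k2), (2, 33, k2, 7, p3), (2, 33, k2, 9, x2), (3, 4, eng, 3, eng), (3, 4, eng, 4, p2), (3, 4, eng, 7, law), (3, 4, eng, 9, p1), (4, 4, p2, 3, eng), (4, 4, p2, 4, p2), (4, 4, p2, 7, law), (4, 4, p2, 9, p1), (7, 33, p3, 1, law), (7, 33, p3, 2, bio), (7, 33, p3, 2, k2), (7, 33, p3, 7, p3), (7, 33, p3, 9, x2), (7, 4, law, 3, eng), (7, 4, law, 4, p2), (7, 4, law, 7, law), (7, 4, law, 9, p1), (9, 33, x2, 1, law), (9, 33, x2, 2, bio), (9, 33, x2, 2, k2), (9, 33, x2, 7, p3), (9, 33, x2, 9, x2), (9, 4, p1, 3, eng), (9, 4, p1, 4, p2), (9, 4, p1, 7, law), (9, 4, p1, 9, p1)}
Selection floor < floor2: {(1, 33, law, 2, bio), (1, 33, law, 2, k2), (1, 33, law, 7, p3), (1, 33, law, 9, x2), (2, 33, bio, 7, p3), (2, 33, bio, 9, x2), (2, 33, k2, 7, p3), (2, 33, k2, 9, x2), (3, 4, eng, 4, p2), (3, 4, eng, 7, law), (3, 4, eng, 9, p1), (4, 4, p2, 7, law), (4, 4, p2, 9, p1), (7, 33, p3, 9, x2), (7, 4, law, 9, p1)}
π_{eid, pid2} gives {(33, bio), (33, k2), (33, p3), (33, x2), (4, law), (4, p1), (4, p2)} (8 duplicate(s) eliminated).

{(33, bio), (33, k2), (33, p3), (33, x2), (4, law), (4, p1), (4, p2)}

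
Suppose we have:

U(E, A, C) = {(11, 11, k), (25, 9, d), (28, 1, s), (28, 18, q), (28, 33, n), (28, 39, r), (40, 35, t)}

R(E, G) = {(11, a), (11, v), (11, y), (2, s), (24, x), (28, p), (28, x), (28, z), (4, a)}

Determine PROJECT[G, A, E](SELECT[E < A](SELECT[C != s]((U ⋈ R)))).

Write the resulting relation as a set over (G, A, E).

Natural join on E: {(11, 11, k, a), (11, 11, k, v), (11, 11, k, y), (28, 1, s, p), (28, 1, s, x), (28, 1, s, z), (28, 18, q, p), (28, 18, q, x), (28, 18, q, z), (28, 33, n, p), (28, 33, n, x), (28, 33, n, z), (28, 39, r, p), (28, 39, r, x), (28, 39, r, z)}
σ[C != s]: keep tuples satisfying C != s → {(11, 11, k, a), (11, 11, k, v), (11, 11, k, y), (28, 18, q, p), (28, 18, q, x), (28, 18, q, z), (28, 33, n, p), (28, 33, n, x), (28, 33, n, z), (28, 39, r, p), (28, 39, r, x), (28, 39, r, z)}
σ[E < A]: keep tuples satisfying E < A → {(28, 33, n, p), (28, 33, n, x), (28, 33, n, z), (28, 39, r, p), (28, 39, r, x), (28, 39, r, z)}
π[G, A, E]: project onto (G, A, E) → {(p, 33, 28), (p, 39, 28), (x, 33, 28), (x, 39, 28), (z, 33, 28), (z, 39, 28)}

{(p, 33, 28), (p, 39, 28), (x, 33, 28), (x, 39, 28), (z, 33, 28), (z, 39, 28)}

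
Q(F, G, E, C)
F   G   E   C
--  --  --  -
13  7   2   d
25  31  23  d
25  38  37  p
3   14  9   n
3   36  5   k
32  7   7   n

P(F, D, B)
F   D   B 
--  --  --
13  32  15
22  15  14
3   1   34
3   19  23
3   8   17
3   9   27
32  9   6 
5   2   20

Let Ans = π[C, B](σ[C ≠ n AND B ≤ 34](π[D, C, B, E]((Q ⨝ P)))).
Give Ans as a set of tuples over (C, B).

Q ⋈ P (natural join on F): {(13, 7, 2, d, 32, 15), (3, 14, 9, n, 1, 34), (3, 14, 9, n, 19, 23), (3, 14, 9, n, 8, 17), (3, 14, 9, n, 9, 27), (3, 36, 5, k, 1, 34), (3, 36, 5, k, 19, 23), (3, 36, 5, k, 8, 17), (3, 36, 5, k, 9, 27), (32, 7, 7, n, 9, 6)}
Keep only column(s) D, C, B, E: {(1, k, 34, 5), (1, n, 34, 9), (19, k, 23, 5), (19, n, 23, 9), (32, d, 15, 2), (8, k, 17, 5), (8, n, 17, 9), (9, k, 27, 5), (9, n, 27, 9), (9, n, 6, 7)}
Selection C ≠ n AND B ≤ 34: {(1, k, 34, 5), (19, k, 23, 5), (32, d, 15, 2), (8, k, 17, 5), (9, k, 27, 5)}
Keep only column(s) C, B: {(d, 15), (k, 17), (k, 23), (k, 27), (k, 34)}

{(d, 15), (k, 17), (k, 23), (k, 27), (k, 34)}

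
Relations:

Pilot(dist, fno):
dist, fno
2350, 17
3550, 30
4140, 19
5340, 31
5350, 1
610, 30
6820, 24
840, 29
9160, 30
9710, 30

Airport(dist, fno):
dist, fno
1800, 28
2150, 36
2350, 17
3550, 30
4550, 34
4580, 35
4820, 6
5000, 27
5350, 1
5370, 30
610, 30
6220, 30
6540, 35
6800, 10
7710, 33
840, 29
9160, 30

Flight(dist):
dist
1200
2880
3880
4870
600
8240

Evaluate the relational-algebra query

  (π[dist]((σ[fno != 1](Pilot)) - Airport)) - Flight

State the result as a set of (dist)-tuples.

{4140, 5340, 6820, 9710}

Apply σ_{fno != 1}; surviving tuples: {(2350, 17), (3550, 30), (4140, 19), (5340, 31), (610, 30), (6820, 24), (840, 29), (9160, 30), (9710, 30)}
Taking the difference: {(4140, 19), (5340, 31), (6820, 24), (9710, 30)}
Projecting to dist: {4140, 5340, 6820, 9710}
Taking the difference: {4140, 5340, 6820, 9710}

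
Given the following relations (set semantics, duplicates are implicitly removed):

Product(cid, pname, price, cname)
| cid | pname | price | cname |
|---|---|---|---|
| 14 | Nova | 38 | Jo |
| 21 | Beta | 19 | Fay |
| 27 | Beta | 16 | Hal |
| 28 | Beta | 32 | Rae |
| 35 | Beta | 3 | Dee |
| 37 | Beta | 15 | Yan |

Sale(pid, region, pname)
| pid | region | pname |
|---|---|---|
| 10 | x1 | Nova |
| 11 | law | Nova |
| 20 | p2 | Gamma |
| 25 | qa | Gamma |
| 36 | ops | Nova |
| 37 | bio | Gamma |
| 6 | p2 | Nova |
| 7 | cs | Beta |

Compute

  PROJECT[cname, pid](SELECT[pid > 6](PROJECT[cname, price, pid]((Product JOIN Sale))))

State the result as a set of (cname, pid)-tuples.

Product ⋈ Sale (natural join on pname): {(14, Nova, 38, Jo, 10, x1), (14, Nova, 38, Jo, 11, law), (14, Nova, 38, Jo, 36, ops), (14, Nova, 38, Jo, 6, p2), (21, Beta, 19, Fay, 7, cs), (27, Beta, 16, Hal, 7, cs), (28, Beta, 32, Rae, 7, cs), (35, Beta, 3, Dee, 7, cs), (37, Beta, 15, Yan, 7, cs)}
Keep only column(s) cname, price, pid: {(Dee, 3, 7), (Fay, 19, 7), (Hal, 16, 7), (Jo, 38, 10), (Jo, 38, 11), (Jo, 38, 36), (Jo, 38, 6), (Rae, 32, 7), (Yan, 15, 7)}
Apply σ_{pid > 6}; surviving tuples: {(Dee, 3, 7), (Fay, 19, 7), (Hal, 16, 7), (Jo, 38, 10), (Jo, 38, 11), (Jo, 38, 36), (Rae, 32, 7), (Yan, 15, 7)}
Keep only column(s) cname, pid: {(Dee, 7), (Fay, 7), (Hal, 7), (Jo, 10), (Jo, 11), (Jo, 36), (Rae, 7), (Yan, 7)}

{(Dee, 7), (Fay, 7), (Hal, 7), (Jo, 10), (Jo, 11), (Jo, 36), (Rae, 7), (Yan, 7)}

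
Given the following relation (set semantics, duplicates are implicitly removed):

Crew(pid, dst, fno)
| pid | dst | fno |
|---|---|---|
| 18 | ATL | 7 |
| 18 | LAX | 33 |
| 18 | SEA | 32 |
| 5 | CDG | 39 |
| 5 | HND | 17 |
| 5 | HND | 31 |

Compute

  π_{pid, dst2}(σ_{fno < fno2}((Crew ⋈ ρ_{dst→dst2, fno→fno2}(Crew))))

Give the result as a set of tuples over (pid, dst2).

{(18, LAX), (18, SEA), (5, CDG), (5, HND)}

ρ[dst→dst2, fno→fno2]: schema becomes (pid, dst2, fno2); tuples unchanged.
Crew ⋈ ρ_{dst→dst2, fno→fno2}(Crew) (natural join on pid): {(18, ATL, 7, ATL, 7), (18, ATL, 7, LAX, 33), (18, ATL, 7, SEA, 32), (18, LAX, 33, ATL, 7), (18, LAX, 33, LAX, 33), (18, LAX, 33, SEA, 32), (18, SEA, 32, ATL, 7), (18, SEA, 32, LAX, 33), (18, SEA, 32, SEA, 32), (5, CDG, 39, CDG, 39), (5, CDG, 39, HND, 17), (5, CDG, 39, HND, 31), (5, HND, 17, CDG, 39), (5, HND, 17, HND, 17), (5, HND, 17, HND, 31), (5, HND, 31, CDG, 39), (5, HND, 31, HND, 17), (5, HND, 31, HND, 31)}
Selection fno < fno2: {(18, ATL, 7, LAX, 33), (18, ATL, 7, SEA, 32), (18, SEA, 32, LAX, 33), (5, HND, 17, CDG, 39), (5, HND, 17, HND, 31), (5, HND, 31, CDG, 39)}
Projecting to pid, dst2 (2 duplicate(s) eliminated): {(18, LAX), (18, SEA), (5, CDG), (5, HND)}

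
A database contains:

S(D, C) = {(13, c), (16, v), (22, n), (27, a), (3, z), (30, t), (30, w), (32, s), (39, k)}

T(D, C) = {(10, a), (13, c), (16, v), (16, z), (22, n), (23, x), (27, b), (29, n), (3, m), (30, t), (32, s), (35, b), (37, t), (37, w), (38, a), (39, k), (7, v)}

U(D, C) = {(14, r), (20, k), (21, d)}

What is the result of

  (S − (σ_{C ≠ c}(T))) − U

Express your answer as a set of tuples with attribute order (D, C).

{(13, c), (27, a), (3, z), (30, w)}

Selection C ≠ c: {(10, a), (16, v), (16, z), (22, n), (23, x), (27, b), (29, n), (3, m), (30, t), (32, s), (35, b), (37, t), (37, w), (38, a), (39, k), (7, v)}
Taking the difference: {(13, c), (27, a), (3, z), (30, w)}
Taking the difference: {(13, c), (27, a), (3, z), (30, w)}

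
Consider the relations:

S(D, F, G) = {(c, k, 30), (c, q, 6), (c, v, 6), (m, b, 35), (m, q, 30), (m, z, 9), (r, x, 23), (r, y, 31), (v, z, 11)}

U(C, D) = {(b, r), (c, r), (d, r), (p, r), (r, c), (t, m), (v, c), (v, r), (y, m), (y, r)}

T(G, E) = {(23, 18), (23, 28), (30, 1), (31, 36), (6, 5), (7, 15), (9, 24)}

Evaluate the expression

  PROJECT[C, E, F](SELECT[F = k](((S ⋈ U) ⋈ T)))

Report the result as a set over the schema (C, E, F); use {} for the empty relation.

{(r, 1, k), (v, 1, k)}

S ⋈ U (natural join on D): {(c, k, 30, r), (c, k, 30, v), (c, q, 6, r), (c, q, 6, v), (c, v, 6, r), (c, v, 6, v), (m, b, 35, t), (m, b, 35, y), (m, q, 30, t), (m, q, 30, y), (m, z, 9, t), (m, z, 9, y), (r, x, 23, b), (r, x, 23, c), (r, x, 23, d), (r, x, 23, p), (r, x, 23, v), (r, x, 23, y), (r, y, 31, b), (r, y, 31, c), (r, y, 31, d), (r, y, 31, p), (r, y, 31, v), (r, y, 31, y)}
(S ⋈ U) ⋈ T (natural join on G): {(c, k, 30, r, 1), (c, k, 30, v, 1), (c, q, 6, r, 5), (c, q, 6, v, 5), (c, v, 6, r, 5), (c, v, 6, v, 5), (m, q, 30, t, 1), (m, q, 30, y, 1), (m, z, 9, t, 24), (m, z, 9, y, 24), (r, x, 23, b, 18), (r, x, 23, b, 28), (r, x, 23, c, 18), (r, x, 23, c, 28), (r, x, 23, d, 18), (r, x, 23, d, 28), (r, x, 23, p, 18), (r, x, 23, p, 28), (r, x, 23, v, 18), (r, x, 23, v, 28), (r, x, 23, y, 18), (r, x, 23, y, 28), (r, y, 31, b, 36), (r, y, 31, c, 36), (r, y, 31, d, 36), (r, y, 31, p, 36), (r, y, 31, v, 36), (r, y, 31, y, 36)}
σ[F = k]: keep tuples satisfying F = k → {(c, k, 30, r, 1), (c, k, 30, v, 1)}
π[C, E, F]: project onto (C, E, F) → {(r, 1, k), (v, 1, k)}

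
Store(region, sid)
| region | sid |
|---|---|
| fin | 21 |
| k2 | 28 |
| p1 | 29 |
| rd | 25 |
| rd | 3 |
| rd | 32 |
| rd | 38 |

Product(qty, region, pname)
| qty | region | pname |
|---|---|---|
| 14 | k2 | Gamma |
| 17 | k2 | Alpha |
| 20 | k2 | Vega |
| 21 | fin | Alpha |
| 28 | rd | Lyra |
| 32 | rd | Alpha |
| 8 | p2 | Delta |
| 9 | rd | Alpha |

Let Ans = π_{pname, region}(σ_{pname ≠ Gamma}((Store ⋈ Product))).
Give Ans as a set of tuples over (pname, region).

Natural join on region: {(fin, 21, 21, Alpha), (k2, 28, 14, Gamma), (k2, 28, 17, Alpha), (k2, 28, 20, Vega), (rd, 25, 28, Lyra), (rd, 25, 32, Alpha), (rd, 25, 9, Alpha), (rd, 3, 28, Lyra), (rd, 3, 32, Alpha), (rd, 3, 9, Alpha), (rd, 32, 28, Lyra), (rd, 32, 32, Alpha), (rd, 32, 9, Alpha), (rd, 38, 28, Lyra), (rd, 38, 32, Alpha), (rd, 38, 9, Alpha)}
Filtering on pname ≠ Gamma leaves {(fin, 21, 21, Alpha), (k2, 28, 17, Alpha), (k2, 28, 20, Vega), (rd, 25, 28, Lyra), (rd, 25, 32, Alpha), (rd, 25, 9, Alpha), (rd, 3, 28, Lyra), (rd, 3, 32, Alpha), (rd, 3, 9, Alpha), (rd, 32, 28, Lyra), (rd, 32, 32, Alpha), (rd, 32, 9, Alpha), (rd, 38, 28, Lyra), (rd, 38, 32, Alpha), (rd, 38, 9, Alpha)}.
π_{pname, region} gives {(Alpha, fin), (Alpha, k2), (Alpha, rd), (Lyra, rd), (Vega, k2)} (10 duplicate(s) eliminated).

{(Alpha, fin), (Alpha, k2), (Alpha, rd), (Lyra, rd), (Vega, k2)}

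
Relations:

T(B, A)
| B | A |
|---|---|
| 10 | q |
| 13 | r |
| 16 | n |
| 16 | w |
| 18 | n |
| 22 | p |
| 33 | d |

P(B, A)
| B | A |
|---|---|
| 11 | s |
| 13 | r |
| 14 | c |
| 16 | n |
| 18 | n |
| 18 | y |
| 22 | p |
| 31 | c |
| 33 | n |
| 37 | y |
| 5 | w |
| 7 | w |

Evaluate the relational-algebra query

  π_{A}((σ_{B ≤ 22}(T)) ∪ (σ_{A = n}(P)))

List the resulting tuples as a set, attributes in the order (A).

{n, p, q, r, w}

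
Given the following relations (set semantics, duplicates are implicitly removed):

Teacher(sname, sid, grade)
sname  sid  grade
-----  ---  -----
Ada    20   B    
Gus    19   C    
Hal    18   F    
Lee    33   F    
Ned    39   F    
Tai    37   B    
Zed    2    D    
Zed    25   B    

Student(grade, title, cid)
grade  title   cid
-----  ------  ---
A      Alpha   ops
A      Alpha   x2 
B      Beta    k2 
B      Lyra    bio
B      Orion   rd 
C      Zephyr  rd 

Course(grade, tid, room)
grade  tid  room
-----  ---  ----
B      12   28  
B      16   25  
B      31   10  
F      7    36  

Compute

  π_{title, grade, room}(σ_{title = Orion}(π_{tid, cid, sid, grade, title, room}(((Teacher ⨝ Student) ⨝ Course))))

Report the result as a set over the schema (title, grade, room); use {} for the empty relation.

Natural join on grade: {(Ada, 20, B, Beta, k2), (Ada, 20, B, Lyra, bio), (Ada, 20, B, Orion, rd), (Gus, 19, C, Zephyr, rd), (Tai, 37, B, Beta, k2), (Tai, 37, B, Lyra, bio), (Tai, 37, B, Orion, rd), (Zed, 25, B, Beta, k2), (Zed, 25, B, Lyra, bio), (Zed, 25, B, Orion, rd)}
Natural join on grade: {(Ada, 20, B, Beta, k2, 12, 28), (Ada, 20, B, Beta, k2, 16, 25), (Ada, 20, B, Beta, k2, 31, 10), (Ada, 20, B, Lyra, bio, 12, 28), (Ada, 20, B, Lyra, bio, 16, 25), (Ada, 20, B, Lyra, bio, 31, 10), (Ada, 20, B, Orion, rd, 12, 28), (Ada, 20, B, Orion, rd, 16, 25), (Ada, 20, B, Orion, rd, 31, 10), (Tai, 37, B, Beta, k2, 12, 28), (Tai, 37, B, Beta, k2, 16, 25), (Tai, 37, B, Beta, k2, 31, 10), (Tai, 37, B, Lyra, bio, 12, 28), (Tai, 37, B, Lyra, bio, 16, 25), (Tai, 37, B, Lyra, bio, 31, 10), (Tai, 37, B, Orion, rd, 12, 28), (Tai, 37, B, Orion, rd, 16, 25), (Tai, 37, B, Orion, rd, 31, 10), (Zed, 25, B, Beta, k2, 12, 28), (Zed, 25, B, Beta, k2, 16, 25), (Zed, 25, B, Beta, k2, 31, 10), (Zed, 25, B, Lyra, bio, 12, 28), (Zed, 25, B, Lyra, bio, 16, 25), (Zed, 25, B, Lyra, bio, 31, 10), (Zed, 25, B, Orion, rd, 12, 28), (Zed, 25, B, Orion, rd, 16, 25), (Zed, 25, B, Orion, rd, 31, 10)}
Projecting to tid, cid, sid, grade, title, room: {(12, bio, 20, B, Lyra, 28), (12, bio, 25, B, Lyra, 28), (12, bio, 37, B, Lyra, 28), (12, k2, 20, B, Beta, 28), (12, k2, 25, B, Beta, 28), (12, k2, 37, B, Beta, 28), (12, rd, 20, B, Orion, 28), (12, rd, 25, B, Orion, 28), (12, rd, 37, B, Orion, 28), (16, bio, 20, B, Lyra, 25), (16, bio, 25, B, Lyra, 25), (16, bio, 37, B, Lyra, 25), (16, k2, 20, B, Beta, 25), (16, k2, 25, B, Beta, 25), (16, k2, 37, B, Beta, 25), (16, rd, 20, B, Orion, 25), (16, rd, 25, B, Orion, 25), (16, rd, 37, B, Orion, 25), (31, bio, 20, B, Lyra, 10), (31, bio, 25, B, Lyra, 10), (31, bio, 37, B, Lyra, 10), (31, k2, 20, B, Beta, 10), (31, k2, 25, B, Beta, 10), (31, k2, 37, B, Beta, 10), (31, rd, 20, B, Orion, 10), (31, rd, 25, B, Orion, 10), (31, rd, 37, B, Orion, 10)}
Apply σ_{title = Orion}; surviving tuples: {(12, rd, 20, B, Orion, 28), (12, rd, 25, B, Orion, 28), (12, rd, 37, B, Orion, 28), (16, rd, 20, B, Orion, 25), (16, rd, 25, B, Orion, 25), (16, rd, 37, B, Orion, 25), (31, rd, 20, B, Orion, 10), (31, rd, 25, B, Orion, 10), (31, rd, 37, B, Orion, 10)}
Projecting to title, grade, room (6 duplicate(s) eliminated): {(Orion, B, 10), (Orion, B, 25), (Orion, B, 28)}

{(Orion, B, 10), (Orion, B, 25), (Orion, B, 28)}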